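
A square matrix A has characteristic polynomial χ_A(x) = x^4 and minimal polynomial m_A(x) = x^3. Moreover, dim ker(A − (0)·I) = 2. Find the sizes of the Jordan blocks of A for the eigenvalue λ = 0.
Block sizes for λ = 0: [3, 1]

Step 1 — from the characteristic polynomial, algebraic multiplicity of λ = 0 is 4. From dim ker(A − (0)·I) = 2, there are exactly 2 Jordan blocks for λ = 0.
Step 2 — from the minimal polynomial, the factor (x − 0)^3 tells us the largest block for λ = 0 has size 3.
Step 3 — with total size 4, 2 blocks, and largest block 3, the block sizes (in nonincreasing order) are [3, 1].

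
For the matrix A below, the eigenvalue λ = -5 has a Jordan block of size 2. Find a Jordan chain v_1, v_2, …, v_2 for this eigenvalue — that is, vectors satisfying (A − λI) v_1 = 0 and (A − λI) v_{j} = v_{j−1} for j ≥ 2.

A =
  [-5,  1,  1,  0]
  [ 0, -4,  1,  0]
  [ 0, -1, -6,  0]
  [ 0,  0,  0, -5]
A Jordan chain for λ = -5 of length 2:
v_1 = (1, 1, -1, 0)ᵀ
v_2 = (0, 1, 0, 0)ᵀ

Let N = A − (-5)·I. We want v_2 with N^2 v_2 = 0 but N^1 v_2 ≠ 0; then v_{j-1} := N · v_j for j = 2, …, 2.

Pick v_2 = (0, 1, 0, 0)ᵀ.
Then v_1 = N · v_2 = (1, 1, -1, 0)ᵀ.

Sanity check: (A − (-5)·I) v_1 = (0, 0, 0, 0)ᵀ = 0. ✓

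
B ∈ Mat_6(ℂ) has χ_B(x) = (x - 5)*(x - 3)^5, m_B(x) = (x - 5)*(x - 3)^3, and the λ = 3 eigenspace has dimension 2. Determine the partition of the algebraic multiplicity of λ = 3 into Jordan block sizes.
Block sizes for λ = 3: [3, 2]

Step 1 — from the characteristic polynomial, algebraic multiplicity of λ = 3 is 5. From dim ker(B − (3)·I) = 2, there are exactly 2 Jordan blocks for λ = 3.
Step 2 — from the minimal polynomial, the factor (x − 3)^3 tells us the largest block for λ = 3 has size 3.
Step 3 — with total size 5, 2 blocks, and largest block 3, the block sizes (in nonincreasing order) are [3, 2].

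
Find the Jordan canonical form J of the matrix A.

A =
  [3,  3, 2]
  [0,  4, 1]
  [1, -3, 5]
J_3(4)

The characteristic polynomial is
  det(x·I − A) = x^3 - 12*x^2 + 48*x - 64 = (x - 4)^3

Eigenvalues and multiplicities (the geometric multiplicity of λ is n − rank(A − λI), which equals the number of Jordan blocks for λ):
  λ = 4: algebraic multiplicity = 3, geometric multiplicity = 1

Determining the block sizes for each eigenvalue:
  λ = 4: one block (gm = 1), so the single block has size am = 3 → block sizes [3]

Assembling the blocks gives a Jordan form
J =
  [4, 1, 0]
  [0, 4, 1]
  [0, 0, 4]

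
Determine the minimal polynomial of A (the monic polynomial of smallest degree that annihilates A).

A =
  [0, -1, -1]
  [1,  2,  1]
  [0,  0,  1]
x^2 - 2*x + 1

The characteristic polynomial is χ_A(x) = (x - 1)^3, so the eigenvalues are known. The minimal polynomial is
  m_A(x) = Π_λ (x − λ)^{k_λ}
where k_λ is the size of the *largest* Jordan block for λ (equivalently, the smallest k with (A − λI)^k v = 0 for every generalised eigenvector v of λ).

  λ = 1: largest Jordan block has size 2, contributing (x − 1)^2

So m_A(x) = (x - 1)^2 = x^2 - 2*x + 1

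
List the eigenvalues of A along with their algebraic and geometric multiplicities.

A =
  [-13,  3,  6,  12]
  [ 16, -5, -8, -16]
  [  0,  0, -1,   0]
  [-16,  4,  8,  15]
λ = -1: alg = 4, geom = 3

Step 1 — factor the characteristic polynomial to read off the algebraic multiplicities:
  χ_A(x) = (x + 1)^4

Step 2 — compute geometric multiplicities via the rank-nullity identity g(λ) = n − rank(A − λI):
  rank(A − (-1)·I) = 1, so dim ker(A − (-1)·I) = n − 1 = 3

Summary:
  λ = -1: algebraic multiplicity = 4, geometric multiplicity = 3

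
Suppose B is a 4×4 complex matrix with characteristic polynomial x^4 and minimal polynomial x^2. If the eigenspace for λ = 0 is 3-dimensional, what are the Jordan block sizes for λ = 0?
Block sizes for λ = 0: [2, 1, 1]

Step 1 — from the characteristic polynomial, algebraic multiplicity of λ = 0 is 4. From dim ker(B − (0)·I) = 3, there are exactly 3 Jordan blocks for λ = 0.
Step 2 — from the minimal polynomial, the factor (x − 0)^2 tells us the largest block for λ = 0 has size 2.
Step 3 — with total size 4, 3 blocks, and largest block 2, the block sizes (in nonincreasing order) are [2, 1, 1].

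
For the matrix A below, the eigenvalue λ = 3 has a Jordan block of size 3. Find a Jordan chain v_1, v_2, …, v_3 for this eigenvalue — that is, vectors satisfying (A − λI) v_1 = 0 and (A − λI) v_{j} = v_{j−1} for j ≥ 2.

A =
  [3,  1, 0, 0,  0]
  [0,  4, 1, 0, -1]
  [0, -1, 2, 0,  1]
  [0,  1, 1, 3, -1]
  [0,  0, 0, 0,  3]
A Jordan chain for λ = 3 of length 3:
v_1 = (1, 0, 0, 0, 0)ᵀ
v_2 = (1, 1, -1, 1, 0)ᵀ
v_3 = (0, 1, 0, 0, 0)ᵀ

Let N = A − (3)·I. We want v_3 with N^3 v_3 = 0 but N^2 v_3 ≠ 0; then v_{j-1} := N · v_j for j = 3, …, 2.

Pick v_3 = (0, 1, 0, 0, 0)ᵀ.
Then v_2 = N · v_3 = (1, 1, -1, 1, 0)ᵀ.
Then v_1 = N · v_2 = (1, 0, 0, 0, 0)ᵀ.

Sanity check: (A − (3)·I) v_1 = (0, 0, 0, 0, 0)ᵀ = 0. ✓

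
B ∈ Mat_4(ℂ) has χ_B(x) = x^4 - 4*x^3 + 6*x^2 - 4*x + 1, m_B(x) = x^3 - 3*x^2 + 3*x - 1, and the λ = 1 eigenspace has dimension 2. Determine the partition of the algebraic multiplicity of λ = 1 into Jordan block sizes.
Block sizes for λ = 1: [3, 1]

Step 1 — from the characteristic polynomial, algebraic multiplicity of λ = 1 is 4. From dim ker(B − (1)·I) = 2, there are exactly 2 Jordan blocks for λ = 1.
Step 2 — from the minimal polynomial, the factor (x − 1)^3 tells us the largest block for λ = 1 has size 3.
Step 3 — with total size 4, 2 blocks, and largest block 3, the block sizes (in nonincreasing order) are [3, 1].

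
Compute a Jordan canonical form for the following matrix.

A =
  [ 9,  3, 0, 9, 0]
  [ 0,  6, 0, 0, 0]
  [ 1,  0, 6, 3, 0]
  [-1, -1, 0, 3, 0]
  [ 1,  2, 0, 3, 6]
J_2(6) ⊕ J_2(6) ⊕ J_1(6)

The characteristic polynomial is
  det(x·I − A) = x^5 - 30*x^4 + 360*x^3 - 2160*x^2 + 6480*x - 7776 = (x - 6)^5

Eigenvalues and multiplicities (the geometric multiplicity of λ is n − rank(A − λI), which equals the number of Jordan blocks for λ):
  λ = 6: algebraic multiplicity = 5, geometric multiplicity = 3

Determining the block sizes for each eigenvalue:
  λ = 6: with am = 5 and gm = 3, the partition is not yet determined (e.g. several partitions of 5 into 3 parts exist). Let N = A − (6)·I. Computing rank(N^1) = 2, rank(N^2) = 0; the number of blocks of size ≥ j is rank(N^{j−1}) − rank(N^j), giving [3, 2]. So we have 2 block(s) of size 2, 1 block(s) of size 1 → block sizes [2, 2, 1]

Assembling the blocks gives a Jordan form
J =
  [6, 1, 0, 0, 0]
  [0, 6, 0, 0, 0]
  [0, 0, 6, 1, 0]
  [0, 0, 0, 6, 0]
  [0, 0, 0, 0, 6]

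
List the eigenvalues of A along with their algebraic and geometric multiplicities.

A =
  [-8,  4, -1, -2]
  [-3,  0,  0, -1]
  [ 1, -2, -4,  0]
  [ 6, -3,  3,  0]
λ = -3: alg = 4, geom = 2

Step 1 — factor the characteristic polynomial to read off the algebraic multiplicities:
  χ_A(x) = (x + 3)^4

Step 2 — compute geometric multiplicities via the rank-nullity identity g(λ) = n − rank(A − λI):
  rank(A − (-3)·I) = 2, so dim ker(A − (-3)·I) = n − 2 = 2

Summary:
  λ = -3: algebraic multiplicity = 4, geometric multiplicity = 2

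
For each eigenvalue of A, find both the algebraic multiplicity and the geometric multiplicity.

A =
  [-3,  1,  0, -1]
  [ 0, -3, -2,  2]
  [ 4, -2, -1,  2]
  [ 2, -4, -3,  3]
λ = -1: alg = 4, geom = 2

Step 1 — factor the characteristic polynomial to read off the algebraic multiplicities:
  χ_A(x) = (x + 1)^4

Step 2 — compute geometric multiplicities via the rank-nullity identity g(λ) = n − rank(A − λI):
  rank(A − (-1)·I) = 2, so dim ker(A − (-1)·I) = n − 2 = 2

Summary:
  λ = -1: algebraic multiplicity = 4, geometric multiplicity = 2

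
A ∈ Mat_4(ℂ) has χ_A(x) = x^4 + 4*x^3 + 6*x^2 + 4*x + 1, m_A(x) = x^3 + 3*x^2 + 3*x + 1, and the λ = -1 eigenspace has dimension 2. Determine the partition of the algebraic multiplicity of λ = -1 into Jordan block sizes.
Block sizes for λ = -1: [3, 1]

Step 1 — from the characteristic polynomial, algebraic multiplicity of λ = -1 is 4. From dim ker(A − (-1)·I) = 2, there are exactly 2 Jordan blocks for λ = -1.
Step 2 — from the minimal polynomial, the factor (x + 1)^3 tells us the largest block for λ = -1 has size 3.
Step 3 — with total size 4, 2 blocks, and largest block 3, the block sizes (in nonincreasing order) are [3, 1].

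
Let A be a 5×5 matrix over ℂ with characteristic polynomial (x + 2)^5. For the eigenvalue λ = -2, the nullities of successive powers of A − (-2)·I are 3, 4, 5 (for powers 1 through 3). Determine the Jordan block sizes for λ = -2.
Block sizes for λ = -2: [3, 1, 1]

From the dimensions of kernels of powers, the number of Jordan blocks of size at least j is d_j − d_{j−1} where d_j = dim ker(N^j) (with d_0 = 0). Computing the differences gives [3, 1, 1].
The number of blocks of size exactly k is (#blocks of size ≥ k) − (#blocks of size ≥ k + 1), so the partition is: 2 block(s) of size 1, 1 block(s) of size 3.
In nonincreasing order the block sizes are [3, 1, 1].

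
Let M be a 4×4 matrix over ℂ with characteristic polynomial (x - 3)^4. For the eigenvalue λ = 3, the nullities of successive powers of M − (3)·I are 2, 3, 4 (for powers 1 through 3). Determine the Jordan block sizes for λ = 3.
Block sizes for λ = 3: [3, 1]

From the dimensions of kernels of powers, the number of Jordan blocks of size at least j is d_j − d_{j−1} where d_j = dim ker(N^j) (with d_0 = 0). Computing the differences gives [2, 1, 1].
The number of blocks of size exactly k is (#blocks of size ≥ k) − (#blocks of size ≥ k + 1), so the partition is: 1 block(s) of size 1, 1 block(s) of size 3.
In nonincreasing order the block sizes are [3, 1].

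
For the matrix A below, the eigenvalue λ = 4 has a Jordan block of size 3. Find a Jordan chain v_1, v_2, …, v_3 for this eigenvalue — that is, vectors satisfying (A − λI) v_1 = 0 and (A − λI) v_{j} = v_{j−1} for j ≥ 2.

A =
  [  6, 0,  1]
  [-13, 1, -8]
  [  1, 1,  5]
A Jordan chain for λ = 4 of length 3:
v_1 = (5, 5, -10)ᵀ
v_2 = (2, -13, 1)ᵀ
v_3 = (1, 0, 0)ᵀ

Let N = A − (4)·I. We want v_3 with N^3 v_3 = 0 but N^2 v_3 ≠ 0; then v_{j-1} := N · v_j for j = 3, …, 2.

Pick v_3 = (1, 0, 0)ᵀ.
Then v_2 = N · v_3 = (2, -13, 1)ᵀ.
Then v_1 = N · v_2 = (5, 5, -10)ᵀ.

Sanity check: (A − (4)·I) v_1 = (0, 0, 0)ᵀ = 0. ✓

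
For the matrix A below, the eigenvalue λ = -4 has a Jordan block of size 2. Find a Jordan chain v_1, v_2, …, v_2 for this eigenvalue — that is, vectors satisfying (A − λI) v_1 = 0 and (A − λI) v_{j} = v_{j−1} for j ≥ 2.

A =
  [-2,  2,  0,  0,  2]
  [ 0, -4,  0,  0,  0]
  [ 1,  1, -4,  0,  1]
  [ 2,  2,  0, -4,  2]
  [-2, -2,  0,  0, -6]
A Jordan chain for λ = -4 of length 2:
v_1 = (2, 0, 1, 2, -2)ᵀ
v_2 = (1, 0, 0, 0, 0)ᵀ

Let N = A − (-4)·I. We want v_2 with N^2 v_2 = 0 but N^1 v_2 ≠ 0; then v_{j-1} := N · v_j for j = 2, …, 2.

Pick v_2 = (1, 0, 0, 0, 0)ᵀ.
Then v_1 = N · v_2 = (2, 0, 1, 2, -2)ᵀ.

Sanity check: (A − (-4)·I) v_1 = (0, 0, 0, 0, 0)ᵀ = 0. ✓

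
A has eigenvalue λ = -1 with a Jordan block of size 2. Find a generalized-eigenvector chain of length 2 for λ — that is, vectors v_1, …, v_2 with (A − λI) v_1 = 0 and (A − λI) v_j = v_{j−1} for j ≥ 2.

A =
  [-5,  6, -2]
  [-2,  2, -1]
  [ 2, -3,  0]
A Jordan chain for λ = -1 of length 2:
v_1 = (-4, -2, 2)ᵀ
v_2 = (1, 0, 0)ᵀ

Let N = A − (-1)·I. We want v_2 with N^2 v_2 = 0 but N^1 v_2 ≠ 0; then v_{j-1} := N · v_j for j = 2, …, 2.

Pick v_2 = (1, 0, 0)ᵀ.
Then v_1 = N · v_2 = (-4, -2, 2)ᵀ.

Sanity check: (A − (-1)·I) v_1 = (0, 0, 0)ᵀ = 0. ✓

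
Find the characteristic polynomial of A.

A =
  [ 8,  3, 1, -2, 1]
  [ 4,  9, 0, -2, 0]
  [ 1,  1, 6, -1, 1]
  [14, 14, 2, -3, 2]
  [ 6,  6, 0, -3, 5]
x^5 - 25*x^4 + 250*x^3 - 1250*x^2 + 3125*x - 3125

Expanding det(x·I − A) (e.g. by cofactor expansion or by noting that A is similar to its Jordan form J, which has the same characteristic polynomial as A) gives
  χ_A(x) = x^5 - 25*x^4 + 250*x^3 - 1250*x^2 + 3125*x - 3125
which factors as (x - 5)^5. The eigenvalues (with algebraic multiplicities) are λ = 5 with multiplicity 5.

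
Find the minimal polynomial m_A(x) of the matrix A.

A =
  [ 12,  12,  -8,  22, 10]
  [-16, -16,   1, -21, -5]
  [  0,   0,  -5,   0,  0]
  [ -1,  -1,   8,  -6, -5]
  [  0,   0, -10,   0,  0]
x^4 + 15*x^3 + 75*x^2 + 125*x

The characteristic polynomial is χ_A(x) = x^2*(x + 5)^3, so the eigenvalues are known. The minimal polynomial is
  m_A(x) = Π_λ (x − λ)^{k_λ}
where k_λ is the size of the *largest* Jordan block for λ (equivalently, the smallest k with (A − λI)^k v = 0 for every generalised eigenvector v of λ).

  λ = -5: largest Jordan block has size 3, contributing (x + 5)^3
  λ = 0: largest Jordan block has size 1, contributing (x − 0)

So m_A(x) = x*(x + 5)^3 = x^4 + 15*x^3 + 75*x^2 + 125*x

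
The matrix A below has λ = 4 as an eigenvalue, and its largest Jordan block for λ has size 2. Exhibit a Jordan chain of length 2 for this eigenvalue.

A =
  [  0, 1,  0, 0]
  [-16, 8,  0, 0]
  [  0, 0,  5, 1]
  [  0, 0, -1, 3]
A Jordan chain for λ = 4 of length 2:
v_1 = (-4, -16, 0, 0)ᵀ
v_2 = (1, 0, 0, 0)ᵀ

Let N = A − (4)·I. We want v_2 with N^2 v_2 = 0 but N^1 v_2 ≠ 0; then v_{j-1} := N · v_j for j = 2, …, 2.

Pick v_2 = (1, 0, 0, 0)ᵀ.
Then v_1 = N · v_2 = (-4, -16, 0, 0)ᵀ.

Sanity check: (A − (4)·I) v_1 = (0, 0, 0, 0)ᵀ = 0. ✓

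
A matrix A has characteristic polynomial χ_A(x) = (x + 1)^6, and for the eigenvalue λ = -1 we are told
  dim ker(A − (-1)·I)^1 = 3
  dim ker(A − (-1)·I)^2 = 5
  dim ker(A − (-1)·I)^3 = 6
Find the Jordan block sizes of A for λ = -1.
Block sizes for λ = -1: [3, 2, 1]

From the dimensions of kernels of powers, the number of Jordan blocks of size at least j is d_j − d_{j−1} where d_j = dim ker(N^j) (with d_0 = 0). Computing the differences gives [3, 2, 1].
The number of blocks of size exactly k is (#blocks of size ≥ k) − (#blocks of size ≥ k + 1), so the partition is: 1 block(s) of size 1, 1 block(s) of size 2, 1 block(s) of size 3.
In nonincreasing order the block sizes are [3, 2, 1].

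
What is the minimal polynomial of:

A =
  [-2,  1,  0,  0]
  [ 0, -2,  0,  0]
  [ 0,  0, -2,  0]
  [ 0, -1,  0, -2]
x^2 + 4*x + 4

The characteristic polynomial is χ_A(x) = (x + 2)^4, so the eigenvalues are known. The minimal polynomial is
  m_A(x) = Π_λ (x − λ)^{k_λ}
where k_λ is the size of the *largest* Jordan block for λ (equivalently, the smallest k with (A − λI)^k v = 0 for every generalised eigenvector v of λ).

  λ = -2: largest Jordan block has size 2, contributing (x + 2)^2

So m_A(x) = (x + 2)^2 = x^2 + 4*x + 4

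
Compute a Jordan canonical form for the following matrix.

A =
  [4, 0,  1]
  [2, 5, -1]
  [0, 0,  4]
J_2(4) ⊕ J_1(5)

The characteristic polynomial is
  det(x·I − A) = x^3 - 13*x^2 + 56*x - 80 = (x - 5)*(x - 4)^2

Eigenvalues and multiplicities (the geometric multiplicity of λ is n − rank(A − λI), which equals the number of Jordan blocks for λ):
  λ = 4: algebraic multiplicity = 2, geometric multiplicity = 1
  λ = 5: algebraic multiplicity = 1, geometric multiplicity = 1

Determining the block sizes for each eigenvalue:
  λ = 4: one block (gm = 1), so the single block has size am = 2 → block sizes [2]
  λ = 5: one block (gm = 1), so the single block has size am = 1 → block sizes [1]

Assembling the blocks gives a Jordan form
J =
  [4, 1, 0]
  [0, 4, 0]
  [0, 0, 5]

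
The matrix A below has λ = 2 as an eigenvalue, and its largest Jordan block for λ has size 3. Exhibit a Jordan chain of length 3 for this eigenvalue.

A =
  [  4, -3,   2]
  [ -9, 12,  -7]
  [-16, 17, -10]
A Jordan chain for λ = 2 of length 3:
v_1 = (-1, 4, 7)ᵀ
v_2 = (2, -9, -16)ᵀ
v_3 = (1, 0, 0)ᵀ

Let N = A − (2)·I. We want v_3 with N^3 v_3 = 0 but N^2 v_3 ≠ 0; then v_{j-1} := N · v_j for j = 3, …, 2.

Pick v_3 = (1, 0, 0)ᵀ.
Then v_2 = N · v_3 = (2, -9, -16)ᵀ.
Then v_1 = N · v_2 = (-1, 4, 7)ᵀ.

Sanity check: (A − (2)·I) v_1 = (0, 0, 0)ᵀ = 0. ✓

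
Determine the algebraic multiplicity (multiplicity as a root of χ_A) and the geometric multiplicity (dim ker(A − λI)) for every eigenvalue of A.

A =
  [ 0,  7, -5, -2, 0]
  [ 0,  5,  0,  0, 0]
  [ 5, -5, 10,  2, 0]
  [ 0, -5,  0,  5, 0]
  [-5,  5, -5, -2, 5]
λ = 5: alg = 5, geom = 3

Step 1 — factor the characteristic polynomial to read off the algebraic multiplicities:
  χ_A(x) = (x - 5)^5

Step 2 — compute geometric multiplicities via the rank-nullity identity g(λ) = n − rank(A − λI):
  rank(A − (5)·I) = 2, so dim ker(A − (5)·I) = n − 2 = 3

Summary:
  λ = 5: algebraic multiplicity = 5, geometric multiplicity = 3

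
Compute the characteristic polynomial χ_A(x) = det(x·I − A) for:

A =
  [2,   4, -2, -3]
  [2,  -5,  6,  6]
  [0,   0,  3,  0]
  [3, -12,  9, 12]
x^4 - 12*x^3 + 54*x^2 - 108*x + 81

Expanding det(x·I − A) (e.g. by cofactor expansion or by noting that A is similar to its Jordan form J, which has the same characteristic polynomial as A) gives
  χ_A(x) = x^4 - 12*x^3 + 54*x^2 - 108*x + 81
which factors as (x - 3)^4. The eigenvalues (with algebraic multiplicities) are λ = 3 with multiplicity 4.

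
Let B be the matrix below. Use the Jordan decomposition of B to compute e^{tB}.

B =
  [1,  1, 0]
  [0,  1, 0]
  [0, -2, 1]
e^{tB} =
  [exp(t), t*exp(t), 0]
  [0, exp(t), 0]
  [0, -2*t*exp(t), exp(t)]

Strategy: write B = P · J · P⁻¹ where J is a Jordan canonical form, so e^{tB} = P · e^{tJ} · P⁻¹, and e^{tJ} can be computed block-by-block.

B has Jordan form
J =
  [1, 1, 0]
  [0, 1, 0]
  [0, 0, 1]
(up to reordering of blocks).

Per-block formulas:
  For a 2×2 Jordan block J_2(1): exp(t · J_2(1)) = e^(1t)·(I + t·N), where N is the 2×2 nilpotent shift.
  For a 1×1 block at λ = 1: exp(t · [1]) = [e^(1t)].

After assembling e^{tJ} and conjugating by P, we get:

e^{tB} =
  [exp(t), t*exp(t), 0]
  [0, exp(t), 0]
  [0, -2*t*exp(t), exp(t)]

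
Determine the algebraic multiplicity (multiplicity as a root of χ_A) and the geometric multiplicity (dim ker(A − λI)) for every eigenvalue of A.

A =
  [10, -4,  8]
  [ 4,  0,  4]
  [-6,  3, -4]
λ = 2: alg = 3, geom = 2

Step 1 — factor the characteristic polynomial to read off the algebraic multiplicities:
  χ_A(x) = (x - 2)^3

Step 2 — compute geometric multiplicities via the rank-nullity identity g(λ) = n − rank(A − λI):
  rank(A − (2)·I) = 1, so dim ker(A − (2)·I) = n − 1 = 2

Summary:
  λ = 2: algebraic multiplicity = 3, geometric multiplicity = 2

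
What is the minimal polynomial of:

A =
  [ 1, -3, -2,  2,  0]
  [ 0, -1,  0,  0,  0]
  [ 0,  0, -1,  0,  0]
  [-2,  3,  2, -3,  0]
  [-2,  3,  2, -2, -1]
x^2 + 2*x + 1

The characteristic polynomial is χ_A(x) = (x + 1)^5, so the eigenvalues are known. The minimal polynomial is
  m_A(x) = Π_λ (x − λ)^{k_λ}
where k_λ is the size of the *largest* Jordan block for λ (equivalently, the smallest k with (A − λI)^k v = 0 for every generalised eigenvector v of λ).

  λ = -1: largest Jordan block has size 2, contributing (x + 1)^2

So m_A(x) = (x + 1)^2 = x^2 + 2*x + 1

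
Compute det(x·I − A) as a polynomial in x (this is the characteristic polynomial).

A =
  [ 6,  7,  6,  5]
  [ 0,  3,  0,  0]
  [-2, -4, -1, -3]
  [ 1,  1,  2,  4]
x^4 - 12*x^3 + 54*x^2 - 108*x + 81

Expanding det(x·I − A) (e.g. by cofactor expansion or by noting that A is similar to its Jordan form J, which has the same characteristic polynomial as A) gives
  χ_A(x) = x^4 - 12*x^3 + 54*x^2 - 108*x + 81
which factors as (x - 3)^4. The eigenvalues (with algebraic multiplicities) are λ = 3 with multiplicity 4.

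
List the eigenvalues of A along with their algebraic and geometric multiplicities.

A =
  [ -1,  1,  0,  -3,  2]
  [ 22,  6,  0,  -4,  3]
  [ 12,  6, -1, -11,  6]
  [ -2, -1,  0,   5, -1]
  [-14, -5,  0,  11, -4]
λ = -1: alg = 3, geom = 2; λ = 4: alg = 2, geom = 1

Step 1 — factor the characteristic polynomial to read off the algebraic multiplicities:
  χ_A(x) = (x - 4)^2*(x + 1)^3

Step 2 — compute geometric multiplicities via the rank-nullity identity g(λ) = n − rank(A − λI):
  rank(A − (-1)·I) = 3, so dim ker(A − (-1)·I) = n − 3 = 2
  rank(A − (4)·I) = 4, so dim ker(A − (4)·I) = n − 4 = 1

Summary:
  λ = -1: algebraic multiplicity = 3, geometric multiplicity = 2
  λ = 4: algebraic multiplicity = 2, geometric multiplicity = 1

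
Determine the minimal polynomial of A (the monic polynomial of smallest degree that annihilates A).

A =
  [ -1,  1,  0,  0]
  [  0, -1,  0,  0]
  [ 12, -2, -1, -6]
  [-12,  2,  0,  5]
x^3 - 3*x^2 - 9*x - 5

The characteristic polynomial is χ_A(x) = (x - 5)*(x + 1)^3, so the eigenvalues are known. The minimal polynomial is
  m_A(x) = Π_λ (x − λ)^{k_λ}
where k_λ is the size of the *largest* Jordan block for λ (equivalently, the smallest k with (A − λI)^k v = 0 for every generalised eigenvector v of λ).

  λ = -1: largest Jordan block has size 2, contributing (x + 1)^2
  λ = 5: largest Jordan block has size 1, contributing (x − 5)

So m_A(x) = (x - 5)*(x + 1)^2 = x^3 - 3*x^2 - 9*x - 5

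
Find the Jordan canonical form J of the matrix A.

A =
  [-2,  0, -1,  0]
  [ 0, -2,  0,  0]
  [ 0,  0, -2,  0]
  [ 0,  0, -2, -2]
J_2(-2) ⊕ J_1(-2) ⊕ J_1(-2)

The characteristic polynomial is
  det(x·I − A) = x^4 + 8*x^3 + 24*x^2 + 32*x + 16 = (x + 2)^4

Eigenvalues and multiplicities (the geometric multiplicity of λ is n − rank(A − λI), which equals the number of Jordan blocks for λ):
  λ = -2: algebraic multiplicity = 4, geometric multiplicity = 3

Determining the block sizes for each eigenvalue:
  λ = -2: 3 blocks summing to 4 forces exactly one block of size 2 and the rest size 1 → block sizes [2, 1, 1]

Assembling the blocks gives a Jordan form
J =
  [-2,  1,  0,  0]
  [ 0, -2,  0,  0]
  [ 0,  0, -2,  0]
  [ 0,  0,  0, -2]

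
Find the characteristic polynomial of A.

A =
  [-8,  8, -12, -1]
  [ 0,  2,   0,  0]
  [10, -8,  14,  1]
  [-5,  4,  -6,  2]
x^4 - 10*x^3 + 37*x^2 - 60*x + 36

Expanding det(x·I − A) (e.g. by cofactor expansion or by noting that A is similar to its Jordan form J, which has the same characteristic polynomial as A) gives
  χ_A(x) = x^4 - 10*x^3 + 37*x^2 - 60*x + 36
which factors as (x - 3)^2*(x - 2)^2. The eigenvalues (with algebraic multiplicities) are λ = 2 with multiplicity 2, λ = 3 with multiplicity 2.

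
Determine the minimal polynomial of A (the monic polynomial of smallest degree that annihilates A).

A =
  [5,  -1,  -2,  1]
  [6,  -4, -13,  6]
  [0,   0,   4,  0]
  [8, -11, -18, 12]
x^4 - 17*x^3 + 108*x^2 - 304*x + 320

The characteristic polynomial is χ_A(x) = (x - 5)*(x - 4)^3, so the eigenvalues are known. The minimal polynomial is
  m_A(x) = Π_λ (x − λ)^{k_λ}
where k_λ is the size of the *largest* Jordan block for λ (equivalently, the smallest k with (A − λI)^k v = 0 for every generalised eigenvector v of λ).

  λ = 4: largest Jordan block has size 3, contributing (x − 4)^3
  λ = 5: largest Jordan block has size 1, contributing (x − 5)

So m_A(x) = (x - 5)*(x - 4)^3 = x^4 - 17*x^3 + 108*x^2 - 304*x + 320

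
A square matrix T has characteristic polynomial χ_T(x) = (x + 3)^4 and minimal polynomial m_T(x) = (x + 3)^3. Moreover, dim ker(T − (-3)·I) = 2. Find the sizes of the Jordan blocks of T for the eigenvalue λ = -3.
Block sizes for λ = -3: [3, 1]

Step 1 — from the characteristic polynomial, algebraic multiplicity of λ = -3 is 4. From dim ker(T − (-3)·I) = 2, there are exactly 2 Jordan blocks for λ = -3.
Step 2 — from the minimal polynomial, the factor (x + 3)^3 tells us the largest block for λ = -3 has size 3.
Step 3 — with total size 4, 2 blocks, and largest block 3, the block sizes (in nonincreasing order) are [3, 1].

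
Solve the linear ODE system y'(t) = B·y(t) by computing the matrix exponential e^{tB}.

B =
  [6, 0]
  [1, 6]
e^{tB} =
  [exp(6*t), 0]
  [t*exp(6*t), exp(6*t)]

Strategy: write B = P · J · P⁻¹ where J is a Jordan canonical form, so e^{tB} = P · e^{tJ} · P⁻¹, and e^{tJ} can be computed block-by-block.

B has Jordan form
J =
  [6, 1]
  [0, 6]
(up to reordering of blocks).

Per-block formulas:
  For a 2×2 Jordan block J_2(6): exp(t · J_2(6)) = e^(6t)·(I + t·N), where N is the 2×2 nilpotent shift.

After assembling e^{tJ} and conjugating by P, we get:

e^{tB} =
  [exp(6*t), 0]
  [t*exp(6*t), exp(6*t)]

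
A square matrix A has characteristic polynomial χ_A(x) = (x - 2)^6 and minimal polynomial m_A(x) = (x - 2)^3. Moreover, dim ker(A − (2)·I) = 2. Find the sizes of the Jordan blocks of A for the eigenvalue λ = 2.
Block sizes for λ = 2: [3, 3]

Step 1 — from the characteristic polynomial, algebraic multiplicity of λ = 2 is 6. From dim ker(A − (2)·I) = 2, there are exactly 2 Jordan blocks for λ = 2.
Step 2 — from the minimal polynomial, the factor (x − 2)^3 tells us the largest block for λ = 2 has size 3.
Step 3 — with total size 6, 2 blocks, and largest block 3, the block sizes (in nonincreasing order) are [3, 3].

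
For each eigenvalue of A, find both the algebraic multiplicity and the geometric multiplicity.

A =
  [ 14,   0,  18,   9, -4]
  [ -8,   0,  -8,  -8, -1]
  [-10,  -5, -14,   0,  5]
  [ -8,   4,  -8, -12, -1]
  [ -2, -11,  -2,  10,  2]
λ = -4: alg = 3, geom = 2; λ = 1: alg = 2, geom = 1

Step 1 — factor the characteristic polynomial to read off the algebraic multiplicities:
  χ_A(x) = (x - 1)^2*(x + 4)^3

Step 2 — compute geometric multiplicities via the rank-nullity identity g(λ) = n − rank(A − λI):
  rank(A − (-4)·I) = 3, so dim ker(A − (-4)·I) = n − 3 = 2
  rank(A − (1)·I) = 4, so dim ker(A − (1)·I) = n − 4 = 1

Summary:
  λ = -4: algebraic multiplicity = 3, geometric multiplicity = 2
  λ = 1: algebraic multiplicity = 2, geometric multiplicity = 1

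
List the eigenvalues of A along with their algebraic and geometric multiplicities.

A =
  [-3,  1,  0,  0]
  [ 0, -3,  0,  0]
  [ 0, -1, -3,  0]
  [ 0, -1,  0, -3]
λ = -3: alg = 4, geom = 3

Step 1 — factor the characteristic polynomial to read off the algebraic multiplicities:
  χ_A(x) = (x + 3)^4

Step 2 — compute geometric multiplicities via the rank-nullity identity g(λ) = n − rank(A − λI):
  rank(A − (-3)·I) = 1, so dim ker(A − (-3)·I) = n − 1 = 3

Summary:
  λ = -3: algebraic multiplicity = 4, geometric multiplicity = 3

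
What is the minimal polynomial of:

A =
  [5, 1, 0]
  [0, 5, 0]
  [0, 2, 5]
x^2 - 10*x + 25

The characteristic polynomial is χ_A(x) = (x - 5)^3, so the eigenvalues are known. The minimal polynomial is
  m_A(x) = Π_λ (x − λ)^{k_λ}
where k_λ is the size of the *largest* Jordan block for λ (equivalently, the smallest k with (A − λI)^k v = 0 for every generalised eigenvector v of λ).

  λ = 5: largest Jordan block has size 2, contributing (x − 5)^2

So m_A(x) = (x - 5)^2 = x^2 - 10*x + 25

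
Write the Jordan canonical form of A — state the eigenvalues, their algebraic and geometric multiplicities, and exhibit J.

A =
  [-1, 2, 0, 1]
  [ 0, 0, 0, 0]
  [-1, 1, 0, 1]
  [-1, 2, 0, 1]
J_2(0) ⊕ J_2(0)

The characteristic polynomial is
  det(x·I − A) = x^4

Eigenvalues and multiplicities (the geometric multiplicity of λ is n − rank(A − λI), which equals the number of Jordan blocks for λ):
  λ = 0: algebraic multiplicity = 4, geometric multiplicity = 2

Determining the block sizes for each eigenvalue:
  λ = 0: with am = 4 and gm = 2, the partition is not yet determined (e.g. several partitions of 4 into 2 parts exist). Let N = A − (0)·I. Computing rank(N^1) = 2, rank(N^2) = 0; the number of blocks of size ≥ j is rank(N^{j−1}) − rank(N^j), giving [2, 2]. So we have 2 block(s) of size 2 → block sizes [2, 2]

Assembling the blocks gives a Jordan form
J =
  [0, 1, 0, 0]
  [0, 0, 0, 0]
  [0, 0, 0, 1]
  [0, 0, 0, 0]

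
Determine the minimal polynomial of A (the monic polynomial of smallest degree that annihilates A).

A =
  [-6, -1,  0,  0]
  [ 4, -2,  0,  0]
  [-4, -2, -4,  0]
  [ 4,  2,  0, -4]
x^2 + 8*x + 16

The characteristic polynomial is χ_A(x) = (x + 4)^4, so the eigenvalues are known. The minimal polynomial is
  m_A(x) = Π_λ (x − λ)^{k_λ}
where k_λ is the size of the *largest* Jordan block for λ (equivalently, the smallest k with (A − λI)^k v = 0 for every generalised eigenvector v of λ).

  λ = -4: largest Jordan block has size 2, contributing (x + 4)^2

So m_A(x) = (x + 4)^2 = x^2 + 8*x + 16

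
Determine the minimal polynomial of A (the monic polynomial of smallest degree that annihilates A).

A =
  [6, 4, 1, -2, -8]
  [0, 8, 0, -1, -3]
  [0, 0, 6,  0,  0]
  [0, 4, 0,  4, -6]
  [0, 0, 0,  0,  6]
x^2 - 12*x + 36

The characteristic polynomial is χ_A(x) = (x - 6)^5, so the eigenvalues are known. The minimal polynomial is
  m_A(x) = Π_λ (x − λ)^{k_λ}
where k_λ is the size of the *largest* Jordan block for λ (equivalently, the smallest k with (A − λI)^k v = 0 for every generalised eigenvector v of λ).

  λ = 6: largest Jordan block has size 2, contributing (x − 6)^2

So m_A(x) = (x - 6)^2 = x^2 - 12*x + 36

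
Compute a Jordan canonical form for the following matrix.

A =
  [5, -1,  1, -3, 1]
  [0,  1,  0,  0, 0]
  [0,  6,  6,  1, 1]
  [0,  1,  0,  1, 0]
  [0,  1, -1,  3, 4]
J_2(1) ⊕ J_2(5) ⊕ J_1(5)

The characteristic polynomial is
  det(x·I − A) = x^5 - 17*x^4 + 106*x^3 - 290*x^2 + 325*x - 125 = (x - 5)^3*(x - 1)^2

Eigenvalues and multiplicities (the geometric multiplicity of λ is n − rank(A − λI), which equals the number of Jordan blocks for λ):
  λ = 1: algebraic multiplicity = 2, geometric multiplicity = 1
  λ = 5: algebraic multiplicity = 3, geometric multiplicity = 2

Determining the block sizes for each eigenvalue:
  λ = 1: one block (gm = 1), so the single block has size am = 2 → block sizes [2]
  λ = 5: 2 blocks summing to 3 forces exactly one block of size 2 and the rest size 1 → block sizes [2, 1]

Assembling the blocks gives a Jordan form
J =
  [1, 1, 0, 0, 0]
  [0, 1, 0, 0, 0]
  [0, 0, 5, 1, 0]
  [0, 0, 0, 5, 0]
  [0, 0, 0, 0, 5]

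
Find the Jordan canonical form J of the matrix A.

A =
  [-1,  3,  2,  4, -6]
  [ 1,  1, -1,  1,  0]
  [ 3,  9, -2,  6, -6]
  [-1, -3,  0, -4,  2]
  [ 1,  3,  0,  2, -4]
J_3(-2) ⊕ J_1(-2) ⊕ J_1(-2)

The characteristic polynomial is
  det(x·I − A) = x^5 + 10*x^4 + 40*x^3 + 80*x^2 + 80*x + 32 = (x + 2)^5

Eigenvalues and multiplicities (the geometric multiplicity of λ is n − rank(A − λI), which equals the number of Jordan blocks for λ):
  λ = -2: algebraic multiplicity = 5, geometric multiplicity = 3

Determining the block sizes for each eigenvalue:
  λ = -2: with am = 5 and gm = 3, the partition is not yet determined (e.g. several partitions of 5 into 3 parts exist). Let N = A − (-2)·I. Computing rank(N^1) = 2, rank(N^2) = 1, rank(N^3) = 0; the number of blocks of size ≥ j is rank(N^{j−1}) − rank(N^j), giving [3, 1, 1]. So we have 1 block(s) of size 3, 2 block(s) of size 1 → block sizes [3, 1, 1]

Assembling the blocks gives a Jordan form
J =
  [-2,  1,  0,  0,  0]
  [ 0, -2,  1,  0,  0]
  [ 0,  0, -2,  0,  0]
  [ 0,  0,  0, -2,  0]
  [ 0,  0,  0,  0, -2]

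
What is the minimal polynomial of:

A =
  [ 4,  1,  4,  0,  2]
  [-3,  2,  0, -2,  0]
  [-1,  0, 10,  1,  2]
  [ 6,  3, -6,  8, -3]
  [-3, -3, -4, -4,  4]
x^5 - 28*x^4 + 313*x^3 - 1746*x^2 + 4860*x - 5400

The characteristic polynomial is χ_A(x) = (x - 6)^3*(x - 5)^2, so the eigenvalues are known. The minimal polynomial is
  m_A(x) = Π_λ (x − λ)^{k_λ}
where k_λ is the size of the *largest* Jordan block for λ (equivalently, the smallest k with (A − λI)^k v = 0 for every generalised eigenvector v of λ).

  λ = 5: largest Jordan block has size 2, contributing (x − 5)^2
  λ = 6: largest Jordan block has size 3, contributing (x − 6)^3

So m_A(x) = (x - 6)^3*(x - 5)^2 = x^5 - 28*x^4 + 313*x^3 - 1746*x^2 + 4860*x - 5400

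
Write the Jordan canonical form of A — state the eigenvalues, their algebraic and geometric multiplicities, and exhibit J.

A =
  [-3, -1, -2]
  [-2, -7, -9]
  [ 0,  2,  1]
J_3(-3)

The characteristic polynomial is
  det(x·I − A) = x^3 + 9*x^2 + 27*x + 27 = (x + 3)^3

Eigenvalues and multiplicities (the geometric multiplicity of λ is n − rank(A − λI), which equals the number of Jordan blocks for λ):
  λ = -3: algebraic multiplicity = 3, geometric multiplicity = 1

Determining the block sizes for each eigenvalue:
  λ = -3: one block (gm = 1), so the single block has size am = 3 → block sizes [3]

Assembling the blocks gives a Jordan form
J =
  [-3,  1,  0]
  [ 0, -3,  1]
  [ 0,  0, -3]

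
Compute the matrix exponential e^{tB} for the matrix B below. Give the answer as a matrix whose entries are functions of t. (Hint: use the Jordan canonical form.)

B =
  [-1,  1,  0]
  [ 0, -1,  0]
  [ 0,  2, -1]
e^{tB} =
  [exp(-t), t*exp(-t), 0]
  [0, exp(-t), 0]
  [0, 2*t*exp(-t), exp(-t)]

Strategy: write B = P · J · P⁻¹ where J is a Jordan canonical form, so e^{tB} = P · e^{tJ} · P⁻¹, and e^{tJ} can be computed block-by-block.

B has Jordan form
J =
  [-1,  1,  0]
  [ 0, -1,  0]
  [ 0,  0, -1]
(up to reordering of blocks).

Per-block formulas:
  For a 1×1 block at λ = -1: exp(t · [-1]) = [e^(-1t)].
  For a 2×2 Jordan block J_2(-1): exp(t · J_2(-1)) = e^(-1t)·(I + t·N), where N is the 2×2 nilpotent shift.

After assembling e^{tJ} and conjugating by P, we get:

e^{tB} =
  [exp(-t), t*exp(-t), 0]
  [0, exp(-t), 0]
  [0, 2*t*exp(-t), exp(-t)]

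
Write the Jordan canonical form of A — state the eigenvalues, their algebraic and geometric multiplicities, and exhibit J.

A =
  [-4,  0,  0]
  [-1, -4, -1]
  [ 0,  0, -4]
J_2(-4) ⊕ J_1(-4)

The characteristic polynomial is
  det(x·I − A) = x^3 + 12*x^2 + 48*x + 64 = (x + 4)^3

Eigenvalues and multiplicities (the geometric multiplicity of λ is n − rank(A − λI), which equals the number of Jordan blocks for λ):
  λ = -4: algebraic multiplicity = 3, geometric multiplicity = 2

Determining the block sizes for each eigenvalue:
  λ = -4: 2 blocks summing to 3 forces exactly one block of size 2 and the rest size 1 → block sizes [2, 1]

Assembling the blocks gives a Jordan form
J =
  [-4,  1,  0]
  [ 0, -4,  0]
  [ 0,  0, -4]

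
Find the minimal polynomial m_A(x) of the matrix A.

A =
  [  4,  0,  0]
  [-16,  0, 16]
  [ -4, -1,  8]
x^2 - 8*x + 16

The characteristic polynomial is χ_A(x) = (x - 4)^3, so the eigenvalues are known. The minimal polynomial is
  m_A(x) = Π_λ (x − λ)^{k_λ}
where k_λ is the size of the *largest* Jordan block for λ (equivalently, the smallest k with (A − λI)^k v = 0 for every generalised eigenvector v of λ).

  λ = 4: largest Jordan block has size 2, contributing (x − 4)^2

So m_A(x) = (x - 4)^2 = x^2 - 8*x + 16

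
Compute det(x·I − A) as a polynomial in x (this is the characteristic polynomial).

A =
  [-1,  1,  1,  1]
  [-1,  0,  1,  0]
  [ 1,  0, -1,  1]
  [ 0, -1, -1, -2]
x^4 + 4*x^3 + 6*x^2 + 4*x + 1

Expanding det(x·I − A) (e.g. by cofactor expansion or by noting that A is similar to its Jordan form J, which has the same characteristic polynomial as A) gives
  χ_A(x) = x^4 + 4*x^3 + 6*x^2 + 4*x + 1
which factors as (x + 1)^4. The eigenvalues (with algebraic multiplicities) are λ = -1 with multiplicity 4.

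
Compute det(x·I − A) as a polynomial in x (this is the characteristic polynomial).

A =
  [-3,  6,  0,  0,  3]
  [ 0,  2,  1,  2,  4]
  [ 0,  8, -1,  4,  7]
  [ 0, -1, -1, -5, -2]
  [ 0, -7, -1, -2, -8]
x^5 + 15*x^4 + 90*x^3 + 270*x^2 + 405*x + 243

Expanding det(x·I − A) (e.g. by cofactor expansion or by noting that A is similar to its Jordan form J, which has the same characteristic polynomial as A) gives
  χ_A(x) = x^5 + 15*x^4 + 90*x^3 + 270*x^2 + 405*x + 243
which factors as (x + 3)^5. The eigenvalues (with algebraic multiplicities) are λ = -3 with multiplicity 5.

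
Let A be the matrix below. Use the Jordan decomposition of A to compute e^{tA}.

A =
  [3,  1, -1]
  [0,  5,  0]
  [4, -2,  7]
e^{tA} =
  [-2*t*exp(5*t) + exp(5*t), t*exp(5*t), -t*exp(5*t)]
  [0, exp(5*t), 0]
  [4*t*exp(5*t), -2*t*exp(5*t), 2*t*exp(5*t) + exp(5*t)]

Strategy: write A = P · J · P⁻¹ where J is a Jordan canonical form, so e^{tA} = P · e^{tJ} · P⁻¹, and e^{tJ} can be computed block-by-block.

A has Jordan form
J =
  [5, 1, 0]
  [0, 5, 0]
  [0, 0, 5]
(up to reordering of blocks).

Per-block formulas:
  For a 2×2 Jordan block J_2(5): exp(t · J_2(5)) = e^(5t)·(I + t·N), where N is the 2×2 nilpotent shift.
  For a 1×1 block at λ = 5: exp(t · [5]) = [e^(5t)].

After assembling e^{tJ} and conjugating by P, we get:

e^{tA} =
  [-2*t*exp(5*t) + exp(5*t), t*exp(5*t), -t*exp(5*t)]
  [0, exp(5*t), 0]
  [4*t*exp(5*t), -2*t*exp(5*t), 2*t*exp(5*t) + exp(5*t)]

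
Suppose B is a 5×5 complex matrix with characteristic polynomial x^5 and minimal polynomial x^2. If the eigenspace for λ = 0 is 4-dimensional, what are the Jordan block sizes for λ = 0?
Block sizes for λ = 0: [2, 1, 1, 1]

Step 1 — from the characteristic polynomial, algebraic multiplicity of λ = 0 is 5. From dim ker(B − (0)·I) = 4, there are exactly 4 Jordan blocks for λ = 0.
Step 2 — from the minimal polynomial, the factor (x − 0)^2 tells us the largest block for λ = 0 has size 2.
Step 3 — with total size 5, 4 blocks, and largest block 2, the block sizes (in nonincreasing order) are [2, 1, 1, 1].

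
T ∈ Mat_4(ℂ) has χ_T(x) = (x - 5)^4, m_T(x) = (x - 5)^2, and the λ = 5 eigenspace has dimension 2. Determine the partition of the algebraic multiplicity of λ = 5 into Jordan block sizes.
Block sizes for λ = 5: [2, 2]

Step 1 — from the characteristic polynomial, algebraic multiplicity of λ = 5 is 4. From dim ker(T − (5)·I) = 2, there are exactly 2 Jordan blocks for λ = 5.
Step 2 — from the minimal polynomial, the factor (x − 5)^2 tells us the largest block for λ = 5 has size 2.
Step 3 — with total size 4, 2 blocks, and largest block 2, the block sizes (in nonincreasing order) are [2, 2].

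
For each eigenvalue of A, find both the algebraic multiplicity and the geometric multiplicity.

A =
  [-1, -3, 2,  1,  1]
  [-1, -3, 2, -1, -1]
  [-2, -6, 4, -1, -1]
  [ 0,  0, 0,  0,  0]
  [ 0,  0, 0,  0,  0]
λ = 0: alg = 5, geom = 3

Step 1 — factor the characteristic polynomial to read off the algebraic multiplicities:
  χ_A(x) = x^5

Step 2 — compute geometric multiplicities via the rank-nullity identity g(λ) = n − rank(A − λI):
  rank(A − (0)·I) = 2, so dim ker(A − (0)·I) = n − 2 = 3

Summary:
  λ = 0: algebraic multiplicity = 5, geometric multiplicity = 3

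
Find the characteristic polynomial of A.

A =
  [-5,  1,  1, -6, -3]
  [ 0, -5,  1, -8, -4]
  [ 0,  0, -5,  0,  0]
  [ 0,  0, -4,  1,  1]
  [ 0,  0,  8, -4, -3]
x^5 + 17*x^4 + 106*x^3 + 290*x^2 + 325*x + 125

Expanding det(x·I − A) (e.g. by cofactor expansion or by noting that A is similar to its Jordan form J, which has the same characteristic polynomial as A) gives
  χ_A(x) = x^5 + 17*x^4 + 106*x^3 + 290*x^2 + 325*x + 125
which factors as (x + 1)^2*(x + 5)^3. The eigenvalues (with algebraic multiplicities) are λ = -5 with multiplicity 3, λ = -1 with multiplicity 2.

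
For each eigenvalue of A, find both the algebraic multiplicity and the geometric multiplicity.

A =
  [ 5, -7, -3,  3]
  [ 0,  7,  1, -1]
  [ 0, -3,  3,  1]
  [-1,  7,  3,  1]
λ = 4: alg = 4, geom = 2

Step 1 — factor the characteristic polynomial to read off the algebraic multiplicities:
  χ_A(x) = (x - 4)^4

Step 2 — compute geometric multiplicities via the rank-nullity identity g(λ) = n − rank(A − λI):
  rank(A − (4)·I) = 2, so dim ker(A − (4)·I) = n − 2 = 2

Summary:
  λ = 4: algebraic multiplicity = 4, geometric multiplicity = 2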